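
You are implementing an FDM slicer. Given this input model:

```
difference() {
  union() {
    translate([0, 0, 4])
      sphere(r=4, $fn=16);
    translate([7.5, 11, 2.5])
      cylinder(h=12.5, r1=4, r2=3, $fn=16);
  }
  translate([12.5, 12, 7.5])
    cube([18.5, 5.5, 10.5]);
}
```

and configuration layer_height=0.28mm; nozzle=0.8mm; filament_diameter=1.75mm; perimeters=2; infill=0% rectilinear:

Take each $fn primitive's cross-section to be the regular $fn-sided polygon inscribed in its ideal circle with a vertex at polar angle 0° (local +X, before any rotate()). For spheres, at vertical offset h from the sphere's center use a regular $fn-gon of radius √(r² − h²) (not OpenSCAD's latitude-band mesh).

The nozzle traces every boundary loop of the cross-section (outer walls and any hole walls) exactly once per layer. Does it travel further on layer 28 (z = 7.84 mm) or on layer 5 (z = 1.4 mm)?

layer 28 (z = 7.84 mm)

Layer 28 (z = 7.84): the r=4 sphere contributes a regular 16-gon of circumradius √(4²−3.84²) = 1.120 (perimeter = 2·16·1.120·sin(180°/16) = 6.99 mm); the cone at (7.5, 11) contributes a regular 16-gon of circumradius 3.573 (interpolated between r1=4 and r2=3 at t=0.427) (perimeter = 2·16·3.573·sin(180°/16) = 22.30 mm); Taking the union: the 2 present regions are separate (no shared area or edge), so areas and boundary lengths simply add and each stays a separate island — boundary = 29.30 mm; the cube at (12.5, 12) is present — its section is the full 18.5×5.5 rectangle (perimeter 48.00 mm); Taking the first minus the rest: starting from that combined region, the 18.5×5.5 cube at (12.5, 12) misses the remaining region (no effect) — boundary = 29.30 mm. So its perimeter = 29.30 mm. Layer 5 (z = 1.4): the r=4 sphere slices to a regular 16-gon of circumradius 3.040 (√(r²−h²) with h=2.6 from center) (perimeter = 2·16·3.040·sin(180°/16) = 18.98 mm); the cone at (7.5, 11) does not reach this height (z outside [2.5, 15]); Merging all regions: only the r=4 sphere is present, so the union is just that shape — boundary = 18.98 mm; the cube at (12.5, 12) is absent (z outside [7.5, 18]); Subtracting the remaining from the first: none of the subtracted shapes is present at this height, so that combined region is unchanged — boundary = 18.98 mm. So its perimeter = 18.98 mm. Layer 28 is larger (29.30 vs 18.98 mm).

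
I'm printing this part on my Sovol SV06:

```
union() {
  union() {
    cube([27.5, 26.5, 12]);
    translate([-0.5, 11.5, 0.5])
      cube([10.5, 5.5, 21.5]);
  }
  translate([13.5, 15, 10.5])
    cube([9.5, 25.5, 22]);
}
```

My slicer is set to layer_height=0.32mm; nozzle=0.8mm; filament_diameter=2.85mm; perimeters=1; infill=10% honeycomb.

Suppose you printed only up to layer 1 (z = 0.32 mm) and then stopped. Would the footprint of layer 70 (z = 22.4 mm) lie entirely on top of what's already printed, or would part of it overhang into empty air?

Compare the two slices. At z = 0.32: the cube (footprint 27.5×26.5) is included at this height (area 728.75 mm²); the cube at (-0.5, 11.5) is not intersected at this z (z outside [0.5, 22]); Taking the union: only the 27.5×26.5 cube is present, so the union is just that shape — area = 728.75 mm²; the cube at (13.5, 15) is absent (z outside [10.5, 32.5]); Merging all regions: only the result so far is present, so the union is just that shape — area = 728.75 mm². At z = 22.4: the cube does not reach this height (z outside [0, 12]); the cube at (-0.5, 11.5) does not reach this height (z outside [0.5, 22]); Taking the union: nothing is present at this height; the 9.5×25.5 cube at (13.5, 15) contributes its full rectangle (area 242.25 mm²); Taking the union: only the 9.5×25.5 cube at (13.5, 15) is present, so the union is just that shape — area = 242.25 mm². Checking containment: at z = 22.4 the cross-section extends beyond the z = 0.32 cross-section by about 133.00 mm².

part overhangs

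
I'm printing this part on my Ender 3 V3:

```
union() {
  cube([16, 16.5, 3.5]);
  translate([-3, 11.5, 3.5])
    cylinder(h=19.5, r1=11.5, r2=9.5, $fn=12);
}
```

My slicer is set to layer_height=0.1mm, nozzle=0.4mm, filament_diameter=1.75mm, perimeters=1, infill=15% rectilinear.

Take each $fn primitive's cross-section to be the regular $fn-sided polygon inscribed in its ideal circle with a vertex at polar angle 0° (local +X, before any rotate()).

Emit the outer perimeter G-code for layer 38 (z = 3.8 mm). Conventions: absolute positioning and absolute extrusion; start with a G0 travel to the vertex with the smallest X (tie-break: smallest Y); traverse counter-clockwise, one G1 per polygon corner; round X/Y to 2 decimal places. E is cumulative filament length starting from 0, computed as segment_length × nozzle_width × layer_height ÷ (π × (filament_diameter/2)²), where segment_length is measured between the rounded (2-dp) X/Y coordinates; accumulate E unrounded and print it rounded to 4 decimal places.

G0 X-14.47 Y11.50 Z3.80
G1 X-12.93 Y5.77 E0.0987
G1 X-8.73 Y1.57 E0.1974
G1 X-3.00 Y0.03 E0.2961
G1 X2.73 Y1.57 E0.3948
G1 X6.93 Y5.77 E0.4936
G1 X8.47 Y11.50 E0.5922
G1 X6.93 Y17.23 E0.6909
G1 X2.73 Y21.43 E0.7897
G1 X-3.00 Y22.97 E0.8884
G1 X-8.73 Y21.43 E0.9870
G1 X-12.93 Y17.23 E1.0858
G1 X-14.47 Y11.50 E1.1845

At z = 3.8 mm: the cube does not reach this height (z outside [0, 3.5]); the cone at (-3, 11.5): at t=0.015 of its height the radius interpolates to r₁+(r₂−r₁)t = 11.469, giving a regular 12-gon of that circumradius; Taking the union: only the cone at (-3, 11.5) is present, so the union is just that shape — 1 connected region. The outline is a single polygon with 12 vertices. Extrusion per mm of travel: 0.4 × 0.1 / (π × 0.875²) = 0.016630. Accumulating E over each segment gives final E = 1.1845.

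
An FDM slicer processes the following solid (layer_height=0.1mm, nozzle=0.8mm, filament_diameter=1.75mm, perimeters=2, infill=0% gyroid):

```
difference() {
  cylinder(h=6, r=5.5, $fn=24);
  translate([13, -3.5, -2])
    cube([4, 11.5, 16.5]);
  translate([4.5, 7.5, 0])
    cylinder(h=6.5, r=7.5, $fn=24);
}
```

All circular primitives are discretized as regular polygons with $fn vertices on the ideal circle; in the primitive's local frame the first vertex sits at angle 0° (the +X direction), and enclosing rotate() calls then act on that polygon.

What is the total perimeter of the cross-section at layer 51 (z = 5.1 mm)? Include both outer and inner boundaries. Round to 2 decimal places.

33.46 mm

At z = 5.1 mm: the cylinder: section is a regular 24-gon, circumradius r=5.5 (perimeter = 2·24·5.500·sin(180°/24) = 34.46 mm); the cube at (13, -3.5) (footprint 4×11.5) is included at this height (perimeter 31.00 mm); the r=7.5 cylinder at (4.5, 7.5) gives a regular 24-gon of circumradius 7.5 (constant along its height) (perimeter = 2·24·7.500·sin(180°/24) = 46.99 mm); After the difference (first − rest): starting from the r=5.5 cylinder, the 4×11.5 cube at (13, -3.5) misses the remaining region (no effect); the r=7.5 cylinder at (4.5, 7.5) partially overlaps it — only the 26.98 mm² overlap (of its 174.70 mm²) is removed, clipping the outline — boundary = 33.46 mm. Overall, the cross-section is a single solid region. Total boundary length (outer) = 33.46 mm.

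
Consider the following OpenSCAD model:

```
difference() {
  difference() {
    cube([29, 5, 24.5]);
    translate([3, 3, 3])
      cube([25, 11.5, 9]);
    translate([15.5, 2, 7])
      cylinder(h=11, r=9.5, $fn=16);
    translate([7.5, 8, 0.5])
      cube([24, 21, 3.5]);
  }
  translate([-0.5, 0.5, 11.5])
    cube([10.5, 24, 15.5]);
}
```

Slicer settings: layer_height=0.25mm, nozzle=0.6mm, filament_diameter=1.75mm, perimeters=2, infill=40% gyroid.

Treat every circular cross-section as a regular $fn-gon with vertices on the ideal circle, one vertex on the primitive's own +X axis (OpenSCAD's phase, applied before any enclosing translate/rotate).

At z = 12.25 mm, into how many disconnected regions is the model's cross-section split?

At z = 12.25 mm: the cube (footprint 29×5) is included at this height; the cube at (3, 3) is not intersected at this z (z outside [3, 12]); the r=9.5 cylinder at (15.5, 2) gives a regular 16-gon of circumradius 9.5 (constant along its height); the cube at (7.5, 8) is not intersected at this z (z outside [0.5, 4]); Taking the first minus the rest: starting from the 29×5 cube, the r=9.5 cylinder at (15.5, 2) partially overlaps it — only the 92.41 mm² overlap (of its 276.30 mm²) is removed, clipping the outline — 2 connected regions; the 10.5×24 cube at (-0.5, 0.5) contributes its full rectangle; Subtracting the remaining from the first: starting from the result so far, the 10.5×24 cube at (-0.5, 0.5) partially overlaps it — only the 28.12 mm² overlap (of its 252.00 mm²) is removed, clipping the outline — 2 connected regions. The result has 2 disconnected regions.

2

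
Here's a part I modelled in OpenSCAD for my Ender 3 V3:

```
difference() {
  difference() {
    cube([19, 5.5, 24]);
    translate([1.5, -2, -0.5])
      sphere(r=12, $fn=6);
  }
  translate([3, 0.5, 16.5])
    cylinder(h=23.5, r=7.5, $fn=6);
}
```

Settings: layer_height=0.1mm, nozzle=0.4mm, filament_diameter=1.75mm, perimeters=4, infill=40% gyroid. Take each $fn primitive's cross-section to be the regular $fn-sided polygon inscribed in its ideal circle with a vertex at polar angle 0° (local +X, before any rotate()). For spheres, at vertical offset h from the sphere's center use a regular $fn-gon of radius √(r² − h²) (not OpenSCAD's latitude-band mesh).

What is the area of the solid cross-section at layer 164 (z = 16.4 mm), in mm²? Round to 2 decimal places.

At z = 16.4 mm: the 19×5.5 cube contributes its full rectangle (area 104.50 mm²); the sphere at (1.5, -2) is absent (|z−center|=16.900 > r=12); Subtracting the remaining from the first: none of the subtracted shapes is present at this height, so the 19×5.5 cube is unchanged — area = 104.50 mm²; the cylinder at (3, 0.5) is absent (z outside [16.5, 40]); Taking the first minus the rest: none of the subtracted shapes is present at this height, so that combined region is unchanged — area = 104.50 mm². Overall, the cross-section is a single solid region. Net area = 104.50 mm².

104.50 mm²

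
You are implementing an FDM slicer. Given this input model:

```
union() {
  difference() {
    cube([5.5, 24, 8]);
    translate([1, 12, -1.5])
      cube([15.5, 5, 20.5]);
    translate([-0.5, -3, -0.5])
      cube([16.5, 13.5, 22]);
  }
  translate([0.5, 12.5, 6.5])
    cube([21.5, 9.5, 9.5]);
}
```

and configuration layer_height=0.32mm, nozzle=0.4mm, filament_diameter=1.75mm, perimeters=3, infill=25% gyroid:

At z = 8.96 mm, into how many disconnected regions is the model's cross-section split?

1

At z = 8.96 mm: the cube does not reach this height (z outside [0, 8]); the 15.5×5 cube at (1, 12) contributes its full rectangle; the cube at (-0.5, -3) is present — its section is the full 16.5×13.5 rectangle; Subtracting the remaining from the first: the first operand is absent here, so nothing remains; the cube at (0.5, 12.5) (footprint 21.5×9.5) is included at this height; Merging all regions: only the 21.5×9.5 cube at (0.5, 12.5) is present, so the union is just that shape — 1 connected region. The result has 1 disconnected region.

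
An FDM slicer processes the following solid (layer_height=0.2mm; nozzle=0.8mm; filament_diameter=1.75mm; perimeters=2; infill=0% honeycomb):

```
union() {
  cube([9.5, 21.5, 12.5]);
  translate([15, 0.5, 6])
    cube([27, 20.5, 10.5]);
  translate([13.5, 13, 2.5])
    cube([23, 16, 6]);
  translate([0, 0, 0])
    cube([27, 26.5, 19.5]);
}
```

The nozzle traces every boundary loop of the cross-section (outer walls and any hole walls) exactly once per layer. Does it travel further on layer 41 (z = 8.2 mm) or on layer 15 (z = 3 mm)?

Layer 41 (z = 8.2): the cube is present — its section is the full 9.5×21.5 rectangle (perimeter 62.00 mm); the cube at (15, 0.5) is present — its section is the full 27×20.5 rectangle (perimeter 95.00 mm); the 23×16 cube at (13.5, 13) contributes its full rectangle (perimeter 78.00 mm); the 27×26.5 cube contributes its full rectangle (perimeter 107.00 mm); Taking the union: the regions partially overlap (shared area 708.50 mm²), so the edge portions inside another operand are dropped and the merged outline is re-measured after clipping — boundary = 142.00 mm. So its perimeter = 142.00 mm. Layer 15 (z = 3): the 9.5×21.5 cube contributes its full rectangle (perimeter 62.00 mm); the cube at (15, 0.5) is absent (z outside [6, 16.5]); the 23×16 cube at (13.5, 13) contributes its full rectangle (perimeter 78.00 mm); the cube is present — its section is the full 27×26.5 rectangle (perimeter 107.00 mm); Taking the union: the regions partially overlap (shared area 386.50 mm²), so the edge portions inside another operand are dropped and the merged outline is re-measured after clipping — boundary = 131.00 mm. So its perimeter = 131.00 mm. Layer 41 is larger (142.00 vs 131.00 mm).

layer 41 (z = 8.2 mm)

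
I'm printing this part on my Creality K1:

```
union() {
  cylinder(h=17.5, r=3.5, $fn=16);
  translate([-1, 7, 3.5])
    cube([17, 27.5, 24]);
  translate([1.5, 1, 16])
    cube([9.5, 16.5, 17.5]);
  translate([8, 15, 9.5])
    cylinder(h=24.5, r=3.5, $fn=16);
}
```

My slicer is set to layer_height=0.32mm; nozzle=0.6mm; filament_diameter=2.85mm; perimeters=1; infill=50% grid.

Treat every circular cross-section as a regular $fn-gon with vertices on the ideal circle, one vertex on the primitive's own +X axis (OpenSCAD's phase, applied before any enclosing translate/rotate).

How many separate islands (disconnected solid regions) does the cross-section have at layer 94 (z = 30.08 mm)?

1

At z = 30.08 mm: the cylinder is not intersected at this z (z outside [0, 17.5]); the cube at (-1, 7) is absent (z outside [3.5, 27.5]); the cube at (1.5, 1) (footprint 9.5×16.5) is included at this height; the r=3.5 cylinder at (8, 15) gives a regular 16-gon of circumradius 3.5 (constant along its height); Taking the union: the regions partially overlap (shared area 33.31 mm²), so overlapping operands fuse into one piece — 1 connected region. Overall, the cross-section is a single solid region. Island count = 1.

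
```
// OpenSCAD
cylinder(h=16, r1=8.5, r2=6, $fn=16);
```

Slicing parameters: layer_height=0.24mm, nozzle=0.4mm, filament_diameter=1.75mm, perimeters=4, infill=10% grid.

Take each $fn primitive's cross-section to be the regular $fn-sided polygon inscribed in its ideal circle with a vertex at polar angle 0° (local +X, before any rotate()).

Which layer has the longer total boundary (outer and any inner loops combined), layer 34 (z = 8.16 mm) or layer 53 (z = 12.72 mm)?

Layer 34 (z = 8.16): the cone: at t=0.510 of its height the radius interpolates to r₁+(r₂−r₁)t = 7.225, giving a regular 16-gon of that circumradius (perimeter = 2·16·7.225·sin(180°/16) = 45.10 mm). So its perimeter = 45.10 mm. Layer 53 (z = 12.72): the cone: at t=0.795 of its height the radius interpolates to r₁+(r₂−r₁)t = 6.513, giving a regular 16-gon of that circumradius (perimeter = 2·16·6.513·sin(180°/16) = 40.66 mm). So its perimeter = 40.66 mm. Layer 34 is larger (45.10 vs 40.66 mm).

layer 34 (z = 8.16 mm)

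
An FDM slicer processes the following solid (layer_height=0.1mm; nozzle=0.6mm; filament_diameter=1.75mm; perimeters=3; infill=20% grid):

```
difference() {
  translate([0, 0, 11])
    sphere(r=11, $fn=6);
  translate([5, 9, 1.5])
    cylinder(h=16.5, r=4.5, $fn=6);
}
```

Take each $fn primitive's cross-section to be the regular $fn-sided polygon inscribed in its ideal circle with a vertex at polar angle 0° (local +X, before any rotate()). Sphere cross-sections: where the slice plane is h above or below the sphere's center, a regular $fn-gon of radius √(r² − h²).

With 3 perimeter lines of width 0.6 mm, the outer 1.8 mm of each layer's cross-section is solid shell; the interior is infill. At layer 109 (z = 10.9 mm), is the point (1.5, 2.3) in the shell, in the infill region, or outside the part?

infill

At z = 10.9 mm: the r=11 sphere contributes a regular 6-gon of circumradius √(11²−0.1²) = 11.000; the cylinder at (5, 9): section is a regular 6-gon, circumradius r=4.5; Subtracting the remaining from the first: starting from the r=11 sphere, the r=4.5 cylinder at (5, 9) partially overlaps it — only the 23.02 mm² overlap (of its 52.61 mm²) is removed, clipping the outline — 1 connected region. Overall, the cross-section is a single solid region. The nearest boundary edge runs (0.50, 9.00)→(2.75, 5.10); distance from the point to it = 3.07 mm. The point is inside the cross-section and 3.07 mm from the nearest boundary — more than the 1.8 mm shell width (3 × 0.6), so it's in the infill interior.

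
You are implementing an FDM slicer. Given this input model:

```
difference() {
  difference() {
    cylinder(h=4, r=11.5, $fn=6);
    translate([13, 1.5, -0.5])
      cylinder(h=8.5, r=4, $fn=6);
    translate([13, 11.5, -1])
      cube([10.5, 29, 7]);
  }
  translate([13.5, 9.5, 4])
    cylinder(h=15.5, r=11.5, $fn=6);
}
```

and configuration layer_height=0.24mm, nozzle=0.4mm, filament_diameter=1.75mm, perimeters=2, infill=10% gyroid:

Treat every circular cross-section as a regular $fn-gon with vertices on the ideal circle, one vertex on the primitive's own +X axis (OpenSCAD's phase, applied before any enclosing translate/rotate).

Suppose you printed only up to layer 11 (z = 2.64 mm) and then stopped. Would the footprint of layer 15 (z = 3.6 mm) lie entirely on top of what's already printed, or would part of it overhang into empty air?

entirely on top

Compare the two slices. At z = 2.64: the cylinder: section is a regular 6-gon, circumradius r=11.5 (area = (6/2)·11.500²·sin(360°/6) = 343.60 mm²); the r=4 cylinder at (13, 1.5) gives a regular 6-gon of circumradius 4 (constant along its height) (area = (6/2)·4.000²·sin(360°/6) = 41.57 mm²); the 10.5×29 cube at (13, 11.5) contributes its full rectangle (area 304.50 mm²); Taking the first minus the rest: starting from the r=11.5 cylinder (343.60 mm²), the r=4 cylinder at (13, 1.5) partially overlaps it — only the 4.76 mm² overlap (of its 41.57 mm²) is removed, clipping the outline; the 10.5×29 cube at (13, 11.5) misses the remaining region (no effect) — area = 338.83 mm²; the cylinder at (13.5, 9.5) does not reach this height (z outside [4, 19.5]); After the difference (first − rest): none of the subtracted shapes is present at this height, so that combined region is unchanged — area = 338.83 mm². At z = 3.6: the r=11.5 cylinder gives a regular 6-gon of circumradius 11.5 (constant along its height) (area = (6/2)·11.500²·sin(360°/6) = 343.60 mm²); the r=4 cylinder at (13, 1.5) gives a regular 6-gon of circumradius 4 (constant along its height) (area = (6/2)·4.000²·sin(360°/6) = 41.57 mm²); the cube at (13, 11.5) (footprint 10.5×29) is included at this height (area 304.50 mm²); Taking the first minus the rest: starting from the r=11.5 cylinder (343.60 mm²), the r=4 cylinder at (13, 1.5) partially overlaps it — only the 4.76 mm² overlap (of its 41.57 mm²) is removed, clipping the outline; the 10.5×29 cube at (13, 11.5) misses the remaining region (no effect) — area = 338.83 mm²; the cylinder at (13.5, 9.5) is not intersected at this z (z outside [4, 19.5]); After the difference (first − rest): none of the subtracted shapes is present at this height, so the result so far is unchanged — area = 338.83 mm². Checking containment: the cross-section at z = 3.6 is a subset of the cross-section at z = 2.64.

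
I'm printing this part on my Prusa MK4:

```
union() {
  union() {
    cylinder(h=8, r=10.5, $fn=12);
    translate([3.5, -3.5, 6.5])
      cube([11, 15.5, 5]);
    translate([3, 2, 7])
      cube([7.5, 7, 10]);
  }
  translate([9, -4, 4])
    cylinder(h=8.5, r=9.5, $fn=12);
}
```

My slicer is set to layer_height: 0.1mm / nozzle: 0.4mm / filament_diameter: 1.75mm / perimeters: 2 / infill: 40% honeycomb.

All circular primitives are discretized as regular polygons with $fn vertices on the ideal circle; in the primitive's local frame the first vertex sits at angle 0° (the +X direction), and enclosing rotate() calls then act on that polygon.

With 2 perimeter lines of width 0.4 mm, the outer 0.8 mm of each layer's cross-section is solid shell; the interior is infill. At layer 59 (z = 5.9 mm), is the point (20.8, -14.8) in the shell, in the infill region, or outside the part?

outside

At z = 5.9 mm: the r=10.5 cylinder gives a regular 12-gon of circumradius 10.5 (constant along its height); the cube at (3.5, -3.5) is absent (z outside [6.5, 11.5]); the cube at (3, 2) does not reach this height (z outside [7, 17]); Merging all regions: only the r=10.5 cylinder is present, so the union is just that shape — 1 connected region; the cylinder at (9, -4): section is a regular 12-gon, circumradius r=9.5; Combining (union): the regions partially overlap (shared area 115.69 mm²), so overlapping operands fuse into one piece — 1 connected region. Overall, the cross-section is a single solid region. The nearest boundary edge runs (17.23, -8.75)→(13.75, -12.23); distance from the point to it = 6.80 mm. The point is not inside any of the regions above, so it lies outside the cross-section (6.80 mm from the nearest boundary).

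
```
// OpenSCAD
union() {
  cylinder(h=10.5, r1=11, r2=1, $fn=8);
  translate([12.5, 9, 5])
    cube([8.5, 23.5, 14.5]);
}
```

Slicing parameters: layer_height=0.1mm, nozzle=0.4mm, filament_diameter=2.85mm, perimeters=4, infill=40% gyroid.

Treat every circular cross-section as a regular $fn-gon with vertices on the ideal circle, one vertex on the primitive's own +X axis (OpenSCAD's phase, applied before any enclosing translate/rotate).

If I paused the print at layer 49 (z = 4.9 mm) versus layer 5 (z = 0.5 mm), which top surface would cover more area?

Layer 49 (z = 4.9): the cone: at t=0.467 of its height the radius interpolates to r₁+(r₂−r₁)t = 6.333, giving a regular 8-gon of that circumradius (area = (8/2)·6.333²·sin(360°/8) = 113.45 mm²); the cube at (12.5, 9) is not intersected at this z (z outside [5, 19.5]); Taking the union: only the cone is present, so the union is just that shape — area = 113.45 mm². So its area = 113.45 mm². Layer 5 (z = 0.5): the cone contributes a regular 8-gon of circumradius 10.524 (interpolated between r1=11 and r2=1 at t=0.048) (area = (8/2)·10.524²·sin(360°/8) = 313.25 mm²); the cube at (12.5, 9) does not reach this height (z outside [5, 19.5]); Combining (union): only the cone is present, so the union is just that shape — area = 313.25 mm². So its area = 313.25 mm². Layer 5 is larger (313.25 vs 113.45 mm²).

layer 5 (z = 0.5 mm)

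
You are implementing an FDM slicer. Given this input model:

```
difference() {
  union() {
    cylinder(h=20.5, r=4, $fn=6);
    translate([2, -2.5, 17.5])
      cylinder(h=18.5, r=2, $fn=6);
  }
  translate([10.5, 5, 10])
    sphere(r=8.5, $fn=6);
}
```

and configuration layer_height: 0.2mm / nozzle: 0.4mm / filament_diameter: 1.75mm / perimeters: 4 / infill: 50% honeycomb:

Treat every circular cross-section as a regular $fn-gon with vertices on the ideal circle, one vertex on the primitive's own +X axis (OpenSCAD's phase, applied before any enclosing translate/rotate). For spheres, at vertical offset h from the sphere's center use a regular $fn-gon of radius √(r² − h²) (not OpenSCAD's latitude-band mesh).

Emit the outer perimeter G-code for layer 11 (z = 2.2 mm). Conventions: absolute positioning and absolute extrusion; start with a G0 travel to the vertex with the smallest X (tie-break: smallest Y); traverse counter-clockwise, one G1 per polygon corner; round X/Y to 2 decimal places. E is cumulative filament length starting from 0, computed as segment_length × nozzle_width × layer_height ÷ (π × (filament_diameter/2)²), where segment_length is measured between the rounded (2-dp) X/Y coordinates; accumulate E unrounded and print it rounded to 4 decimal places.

G0 X-4.00 Y0.00 Z2.20
G1 X-2.00 Y-3.46 E0.1329
G1 X2.00 Y-3.46 E0.2660
G1 X4.00 Y0.00 E0.3989
G1 X2.00 Y3.46 E0.5318
G1 X-2.00 Y3.46 E0.6648
G1 X-4.00 Y0.00 E0.7978

At z = 2.2 mm: the r=4 cylinder contributes a regular 6-gon of circumradius 4; the cylinder at (2, -2.5) is not intersected at this z (z outside [17.5, 36]); Taking the union: only the r=4 cylinder is present, so the union is just that shape — 1 connected region; the r=8.5 sphere at (10.5, 5) slices to a regular 6-gon of circumradius 3.378 (√(r²−h²) with h=7.8 from center); Subtracting the remaining from the first: starting from the result so far, the r=8.5 sphere at (10.5, 5) misses the remaining region (no effect) — 1 connected region. The outline is a single polygon with 6 vertices. Extrusion per mm of travel: 0.4 × 0.2 / (π × 0.875²) = 0.033260. Accumulating E over each segment gives final E = 0.7978.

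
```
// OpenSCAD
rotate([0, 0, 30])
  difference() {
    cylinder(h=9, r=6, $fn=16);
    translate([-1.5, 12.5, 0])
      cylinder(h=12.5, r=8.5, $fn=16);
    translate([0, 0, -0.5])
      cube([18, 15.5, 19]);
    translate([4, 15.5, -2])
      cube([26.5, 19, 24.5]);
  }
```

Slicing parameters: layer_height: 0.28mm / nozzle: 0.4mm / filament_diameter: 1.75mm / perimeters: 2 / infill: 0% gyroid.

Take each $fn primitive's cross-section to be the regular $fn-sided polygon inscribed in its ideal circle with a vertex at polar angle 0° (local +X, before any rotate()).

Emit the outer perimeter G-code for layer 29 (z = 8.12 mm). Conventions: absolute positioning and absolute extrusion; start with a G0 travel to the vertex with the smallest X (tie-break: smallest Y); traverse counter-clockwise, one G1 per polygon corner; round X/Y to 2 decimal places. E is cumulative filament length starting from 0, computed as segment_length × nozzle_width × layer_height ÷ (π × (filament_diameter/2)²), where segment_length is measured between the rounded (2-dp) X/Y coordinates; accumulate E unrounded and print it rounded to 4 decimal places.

G0 X-5.95 Y-0.78 Z8.12
G1 X-5.20 Y-3.00 E0.1091
G1 X-3.65 Y-4.76 E0.2183
G1 X-1.55 Y-5.80 E0.3274
G1 X0.78 Y-5.95 E0.4362
G1 X3.00 Y-5.20 E0.5453
G1 X4.76 Y-3.65 E0.6545
G1 X5.80 Y-1.55 E0.7636
G1 X5.95 Y0.78 E0.8723
G1 X5.20 Y3.00 E0.9814
G1 X0.00 Y0.00 E1.2610
G1 X-2.15 Y3.72 E1.4610
G1 X-3.30 Y2.71 E1.5323
G1 X-5.61 Y1.93 E1.6458
G1 X-5.80 Y1.55 E1.6656
G1 X-5.95 Y-0.78 E1.7743

At z = 8.12 mm: the r=6 cylinder gives a regular 16-gon of circumradius 6 (constant along its height); the r=8.5 cylinder at (-1.5, 12.5) contributes a regular 16-gon of circumradius 8.5; the cube is present — its section is the full 18×15.5 rectangle; the 26.5×19 cube at (4, 15.5) contributes its full rectangle; Taking the first minus the rest: starting from the r=6 cylinder, the r=8.5 cylinder at (-1.5, 12.5) partially overlaps it — only the 7.78 mm² overlap (of its 221.19 mm²) is removed, clipping the outline; the 18×15.5 cube partially overlaps it — only the 24.66 mm² overlap (of its 279.00 mm²) is removed, clipping the outline; the 26.5×19 cube at (4, 15.5) misses the remaining region (no effect) — 1 connected region; (rotated 30° about Z; rotation is an isometry so areas/perimeters/island counts are preserved). The outline is a single polygon with 15 vertices. Extrusion per mm of travel: 0.4 × 0.28 / (π × 0.875²) = 0.046564. Accumulating E over each segment gives final E = 1.7743.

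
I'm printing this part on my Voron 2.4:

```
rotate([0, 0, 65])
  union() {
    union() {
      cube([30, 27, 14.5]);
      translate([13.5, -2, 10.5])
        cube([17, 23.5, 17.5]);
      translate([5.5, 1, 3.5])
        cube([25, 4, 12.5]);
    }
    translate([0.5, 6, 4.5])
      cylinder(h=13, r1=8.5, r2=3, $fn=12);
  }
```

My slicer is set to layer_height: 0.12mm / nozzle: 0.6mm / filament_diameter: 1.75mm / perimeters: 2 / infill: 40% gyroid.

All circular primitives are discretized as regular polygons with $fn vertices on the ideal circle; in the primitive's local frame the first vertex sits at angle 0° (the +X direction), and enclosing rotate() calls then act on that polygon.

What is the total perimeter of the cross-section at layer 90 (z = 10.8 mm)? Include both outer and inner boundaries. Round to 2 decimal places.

124.68 mm

At z = 10.8 mm: the 30×27 cube contributes its full rectangle (perimeter 114.00 mm); the 17×23.5 cube at (13.5, -2) contributes its full rectangle (perimeter 81.00 mm); the 25×4 cube at (5.5, 1) contributes its full rectangle (perimeter 58.00 mm); Combining (union): the regions partially overlap (shared area 454.75 mm²), so the edge portions inside another operand are dropped and the merged outline is re-measured after clipping — boundary = 119.00 mm; the cone at (0.5, 6): at t=0.485 of its height the radius interpolates to r₁+(r₂−r₁)t = 5.835, giving a regular 12-gon of that circumradius (perimeter = 2·12·5.835·sin(180°/12) = 36.24 mm); Merging all regions: the regions partially overlap (shared area 56.83 mm²), so the edge portions inside another operand are dropped and the merged outline is re-measured after clipping — boundary = 124.68 mm; (rotated 65° about Z; rotation is an isometry so areas/perimeters/island counts are preserved). Overall, the cross-section is a single solid region. Total boundary length (outer) = 124.68 mm.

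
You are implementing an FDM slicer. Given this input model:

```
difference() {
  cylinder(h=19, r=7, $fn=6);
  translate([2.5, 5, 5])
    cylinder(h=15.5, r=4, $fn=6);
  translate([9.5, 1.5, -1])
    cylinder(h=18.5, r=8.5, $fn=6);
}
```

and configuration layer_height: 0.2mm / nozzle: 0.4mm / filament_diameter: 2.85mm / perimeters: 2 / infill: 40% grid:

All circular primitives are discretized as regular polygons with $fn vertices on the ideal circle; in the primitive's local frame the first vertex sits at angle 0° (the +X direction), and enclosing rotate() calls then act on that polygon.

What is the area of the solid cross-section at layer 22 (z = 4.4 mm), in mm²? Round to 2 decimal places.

96.78 mm²

At z = 4.4 mm: the cylinder: section is a regular 6-gon, circumradius r=7 (area = (6/2)·7.000²·sin(360°/6) = 127.31 mm²); the cylinder at (2.5, 5) is absent (z outside [5, 20.5]); the r=8.5 cylinder at (9.5, 1.5) gives a regular 6-gon of circumradius 8.5 (constant along its height) (area = (6/2)·8.500²·sin(360°/6) = 187.71 mm²); Taking the first minus the rest: starting from the r=7 cylinder (127.31 mm²), the r=8.5 cylinder at (9.5, 1.5) partially overlaps it — only the 30.53 mm² overlap (of its 187.71 mm²) is removed, clipping the outline — area = 96.78 mm². Overall, the cross-section is a single solid region. Net area = 96.78 mm².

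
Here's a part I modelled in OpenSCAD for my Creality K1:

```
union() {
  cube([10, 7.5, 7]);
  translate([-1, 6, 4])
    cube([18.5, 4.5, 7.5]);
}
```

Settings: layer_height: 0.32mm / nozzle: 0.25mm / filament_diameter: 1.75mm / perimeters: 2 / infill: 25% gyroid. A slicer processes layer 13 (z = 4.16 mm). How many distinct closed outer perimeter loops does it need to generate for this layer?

At z = 4.16 mm: the cube (footprint 10×7.5) is included at this height; the 18.5×4.5 cube at (-1, 6) contributes its full rectangle; Taking the union: the regions partially overlap (shared area 15.00 mm²), so overlapping operands fuse into one piece — 1 connected region. The result has 1 disconnected region.

1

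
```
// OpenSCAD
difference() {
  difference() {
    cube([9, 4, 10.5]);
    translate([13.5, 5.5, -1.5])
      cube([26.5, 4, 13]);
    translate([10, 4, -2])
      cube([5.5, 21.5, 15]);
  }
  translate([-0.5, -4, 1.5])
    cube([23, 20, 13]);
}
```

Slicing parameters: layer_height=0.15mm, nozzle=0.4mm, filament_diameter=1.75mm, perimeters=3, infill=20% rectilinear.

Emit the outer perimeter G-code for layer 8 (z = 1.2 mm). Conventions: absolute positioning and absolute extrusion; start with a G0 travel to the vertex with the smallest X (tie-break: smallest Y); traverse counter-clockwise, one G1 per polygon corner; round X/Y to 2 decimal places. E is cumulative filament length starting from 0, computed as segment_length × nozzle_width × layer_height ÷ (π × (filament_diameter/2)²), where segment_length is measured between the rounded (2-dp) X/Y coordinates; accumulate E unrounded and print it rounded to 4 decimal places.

At z = 1.2 mm: the 9×4 cube contributes its full rectangle; the 26.5×4 cube at (13.5, 5.5) contributes its full rectangle; the 5.5×21.5 cube at (10, 4) contributes its full rectangle; Subtracting the remaining from the first: starting from the 9×4 cube, the 26.5×4 cube at (13.5, 5.5) misses the remaining region (no effect); the 5.5×21.5 cube at (10, 4) misses the remaining region (no effect) — 1 connected region; the cube at (-0.5, -4) does not reach this height (z outside [1.5, 14.5]); After the difference (first − rest): none of the subtracted shapes is present at this height, so the result so far is unchanged — 1 connected region. The outline is a single polygon with 4 vertices. Extrusion per mm of travel: 0.4 × 0.15 / (π × 0.875²) = 0.024945. Accumulating E over each segment gives final E = 0.6486.

G0 X0.00 Y0.00 Z1.20
G1 X9.00 Y0.00 E0.2245
G1 X9.00 Y4.00 E0.3243
G1 X0.00 Y4.00 E0.5488
G1 X0.00 Y0.00 E0.6486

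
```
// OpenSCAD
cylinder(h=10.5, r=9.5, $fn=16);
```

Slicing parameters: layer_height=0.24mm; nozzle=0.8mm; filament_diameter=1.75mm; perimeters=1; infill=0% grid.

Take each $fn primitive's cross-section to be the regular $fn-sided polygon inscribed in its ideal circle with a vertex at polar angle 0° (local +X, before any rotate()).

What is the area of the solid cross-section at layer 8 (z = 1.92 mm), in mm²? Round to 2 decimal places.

At z = 1.92 mm: the cylinder: section is a regular 16-gon, circumradius r=9.5 (area = (16/2)·9.500²·sin(360°/16) = 276.30 mm²). Overall, the cross-section is a single solid region. Net area = 276.30 mm².

276.30 mm²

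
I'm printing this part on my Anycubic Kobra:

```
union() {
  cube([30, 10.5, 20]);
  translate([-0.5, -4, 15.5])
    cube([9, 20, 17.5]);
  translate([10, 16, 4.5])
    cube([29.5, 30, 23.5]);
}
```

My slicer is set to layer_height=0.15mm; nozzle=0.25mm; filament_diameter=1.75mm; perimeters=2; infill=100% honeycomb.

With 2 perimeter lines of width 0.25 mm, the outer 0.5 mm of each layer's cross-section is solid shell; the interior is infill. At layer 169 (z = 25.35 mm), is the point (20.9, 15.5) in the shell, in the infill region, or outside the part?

outside

At z = 25.35 mm: the cube is absent (z outside [0, 20]); the cube at (-0.5, -4) (footprint 9×20) is included at this height; the cube at (10, 16) (footprint 29.5×30) is included at this height; Combining (union): the 2 present regions are separate (no shared area or edge), so areas and boundary lengths simply add and each stays a separate island — 2 connected regions. Overall, the cross-section has 2 separate islands. The nearest boundary edge runs (39.50, 16.00)→(10.00, 16.00); distance from the point to it = 0.50 mm. The point is not inside any of the regions above, so it lies outside the cross-section (0.50 mm from the nearest boundary).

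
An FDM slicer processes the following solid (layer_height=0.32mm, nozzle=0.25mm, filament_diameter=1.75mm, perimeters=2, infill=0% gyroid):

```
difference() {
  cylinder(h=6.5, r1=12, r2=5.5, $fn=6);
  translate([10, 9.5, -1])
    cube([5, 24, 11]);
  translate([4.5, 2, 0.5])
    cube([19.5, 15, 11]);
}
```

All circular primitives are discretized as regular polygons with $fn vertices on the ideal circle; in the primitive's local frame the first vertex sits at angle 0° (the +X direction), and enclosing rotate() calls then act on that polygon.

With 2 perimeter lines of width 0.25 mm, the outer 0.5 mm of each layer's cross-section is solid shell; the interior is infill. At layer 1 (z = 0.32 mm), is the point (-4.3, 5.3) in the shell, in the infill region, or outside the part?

infill

At z = 0.32 mm: the cone: at t=0.049 of its height the radius interpolates to r₁+(r₂−r₁)t = 11.680, giving a regular 6-gon of that circumradius; the cube at (10, 9.5) (footprint 5×24) is included at this height; the cube at (4.5, 2) is not intersected at this z (z outside [0.5, 11.5]); After the difference (first − rest): starting from the cone, the 5×24 cube at (10, 9.5) misses the remaining region (no effect) — 1 connected region. Overall, the cross-section is a single solid region. The nearest boundary edge runs (-11.68, 0.00)→(-5.84, 10.12); distance from the point to it = 3.74 mm. The point is inside the cross-section and 3.74 mm from the nearest boundary — more than the 0.5 mm shell width (2 × 0.25), so it's in the infill interior.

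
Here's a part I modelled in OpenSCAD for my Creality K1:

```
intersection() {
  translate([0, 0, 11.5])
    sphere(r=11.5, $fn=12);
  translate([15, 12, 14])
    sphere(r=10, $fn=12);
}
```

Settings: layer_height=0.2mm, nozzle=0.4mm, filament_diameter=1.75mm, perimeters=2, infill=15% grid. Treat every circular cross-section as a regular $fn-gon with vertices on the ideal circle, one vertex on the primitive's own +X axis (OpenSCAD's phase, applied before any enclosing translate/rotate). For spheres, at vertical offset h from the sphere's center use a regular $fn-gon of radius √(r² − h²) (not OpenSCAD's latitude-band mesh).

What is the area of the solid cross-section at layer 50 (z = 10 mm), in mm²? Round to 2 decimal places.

At z = 10 mm: the r=11.5 sphere contributes a regular 12-gon of circumradius √(11.5²−1.5²) = 11.402 (area = (12/2)·11.402²·sin(360°/12) = 390.00 mm²); the r=10 sphere at (15, 12) contributes a regular 12-gon of circumradius √(10²−4²) = 9.165 (area = (12/2)·9.165²·sin(360°/12) = 252.00 mm²); After intersecting: the r=10 sphere at (15, 12) partially overlaps the r=11.5 sphere; clipping to the common part keeps 3.52 mm² — area = 3.52 mm². Overall, the cross-section is a single solid region. Net area = 3.52 mm².

3.52 mm²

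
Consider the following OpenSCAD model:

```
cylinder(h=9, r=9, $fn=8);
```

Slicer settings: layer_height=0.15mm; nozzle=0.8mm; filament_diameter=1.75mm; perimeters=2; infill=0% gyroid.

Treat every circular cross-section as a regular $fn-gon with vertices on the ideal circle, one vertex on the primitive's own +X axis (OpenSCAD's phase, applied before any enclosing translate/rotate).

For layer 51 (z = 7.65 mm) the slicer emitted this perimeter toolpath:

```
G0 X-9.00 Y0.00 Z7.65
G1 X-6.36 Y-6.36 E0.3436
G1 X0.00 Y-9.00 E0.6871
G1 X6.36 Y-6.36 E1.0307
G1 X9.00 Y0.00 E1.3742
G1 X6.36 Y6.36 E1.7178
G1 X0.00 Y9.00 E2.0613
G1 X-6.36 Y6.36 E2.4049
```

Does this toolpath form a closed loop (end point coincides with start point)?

Start point (G0): (-9.00, 0.00). End point (last G1): the path does not return to the start — open.

no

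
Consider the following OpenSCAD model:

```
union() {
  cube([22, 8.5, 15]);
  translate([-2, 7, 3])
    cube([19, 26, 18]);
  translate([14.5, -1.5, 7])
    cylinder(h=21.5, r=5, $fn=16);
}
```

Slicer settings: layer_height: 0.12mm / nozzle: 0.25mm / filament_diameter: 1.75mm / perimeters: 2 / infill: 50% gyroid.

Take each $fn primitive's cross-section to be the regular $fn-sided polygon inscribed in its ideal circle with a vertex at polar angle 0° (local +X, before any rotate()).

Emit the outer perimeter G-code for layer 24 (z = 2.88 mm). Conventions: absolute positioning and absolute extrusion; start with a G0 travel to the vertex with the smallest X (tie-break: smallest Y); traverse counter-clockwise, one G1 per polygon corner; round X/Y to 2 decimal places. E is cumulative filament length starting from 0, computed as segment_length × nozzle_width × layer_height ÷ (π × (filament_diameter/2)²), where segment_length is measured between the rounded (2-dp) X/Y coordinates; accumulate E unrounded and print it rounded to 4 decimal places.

G0 X0.00 Y0.00 Z2.88
G1 X22.00 Y0.00 E0.2744
G1 X22.00 Y8.50 E0.3804
G1 X0.00 Y8.50 E0.6548
G1 X0.00 Y0.00 E0.7608

At z = 2.88 mm: the cube is present — its section is the full 22×8.5 rectangle; the cube at (-2, 7) is absent (z outside [3, 21]); the cylinder at (14.5, -1.5) does not reach this height (z outside [7, 28.5]); Merging all regions: only the 22×8.5 cube is present, so the union is just that shape — 1 connected region. The outline is a single polygon with 4 vertices. Extrusion per mm of travel: 0.25 × 0.12 / (π × 0.875²) = 0.012473. Accumulating E over each segment gives final E = 0.7608.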